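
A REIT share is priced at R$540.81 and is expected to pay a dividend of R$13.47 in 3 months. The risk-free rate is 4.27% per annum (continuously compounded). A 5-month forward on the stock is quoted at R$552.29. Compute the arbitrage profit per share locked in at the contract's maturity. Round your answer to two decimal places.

PV(dividends) I = 13.47·e^(−0.0427·3/12) = 13.3270
Fair forward F* = (S − I)·e^(rT) = (540.81 − 13.3270)·e^0.017792 = 527.4830 × 1.017951 = 536.9518
Market R$552.29 > fair 536.9518: forward overpriced → cash-and-carry (borrow at r, buy the stock and collect the dividends, short the forward).
Profit at T = |F_mkt − F*| = |552.29 − 536.9518| = R$15.34 per share

R$15.34 per share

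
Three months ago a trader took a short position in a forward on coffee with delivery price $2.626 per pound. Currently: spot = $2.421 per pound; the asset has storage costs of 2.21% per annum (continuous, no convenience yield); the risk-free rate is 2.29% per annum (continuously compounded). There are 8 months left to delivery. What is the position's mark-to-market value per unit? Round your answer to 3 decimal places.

$0.129 per pound

Current fair forward for the remaining 8 months: F = S·e^((r + u)·T), (r + u) = 0.0229 + 0.0221 = 0.0450
F = 2.421 · e^(0.0450 × 8/12) = 2.421 × 1.030455 = 2.4947
Value of long forward = (F − K)·e^(−rT) = (2.4947 − 2.626) · e^(−0.0229·8/12)
= -0.1313 × 0.984849 = -0.129
Short position value = −(long value) = $0.129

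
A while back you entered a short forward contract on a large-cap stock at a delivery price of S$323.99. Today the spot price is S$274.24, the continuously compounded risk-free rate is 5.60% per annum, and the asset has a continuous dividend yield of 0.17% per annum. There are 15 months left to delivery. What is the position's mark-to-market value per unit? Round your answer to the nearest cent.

Current fair forward for the remaining 15 months: F = S·e^((r − q)·T), (r − q) = 0.0560 − 0.0017 = 0.0543
F = 274.24 · e^(0.0543 × 15/12) = 274.24 × 1.070232 = 293.5004
Value of long forward = (F − K)·e^(−rT) = (293.5004 − 323.99) · e^(−0.0560·15/12)
= -30.4896 × 0.932394 = -28.43
Short position value = −(long value) = S$28.43

S$28.43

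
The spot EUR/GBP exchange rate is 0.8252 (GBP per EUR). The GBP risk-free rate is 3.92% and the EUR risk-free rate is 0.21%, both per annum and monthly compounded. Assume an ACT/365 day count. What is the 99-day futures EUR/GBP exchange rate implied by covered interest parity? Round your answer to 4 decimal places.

By covered interest parity, F = S · (1+r_GBP/12)^(12T) / (1+r_EUR/12)^(12T)
= 0.8252 × 1.010672 / 1.000570 = 0.8252 × 1.010096
F = 0.8335 GBP per EUR

0.8335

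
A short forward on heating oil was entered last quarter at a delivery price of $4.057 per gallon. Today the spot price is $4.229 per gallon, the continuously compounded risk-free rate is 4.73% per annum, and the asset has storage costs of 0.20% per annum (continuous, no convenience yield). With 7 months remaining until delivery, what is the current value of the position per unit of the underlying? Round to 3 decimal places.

-$0.287 per gallon

Current fair forward for the remaining 7 months: F = S·e^((r + u)·T), (r + u) = 0.0473 + 0.0020 = 0.0493
F = 4.229 · e^(0.0493 × 7/12) = 4.229 × 1.029176 = 4.3524
Value of long forward = (F − K)·e^(−rT) = (4.3524 − 4.057) · e^(−0.0473·7/12)
= 0.2954 × 0.972786 = 0.287
Short position value = −(long value) = -$0.287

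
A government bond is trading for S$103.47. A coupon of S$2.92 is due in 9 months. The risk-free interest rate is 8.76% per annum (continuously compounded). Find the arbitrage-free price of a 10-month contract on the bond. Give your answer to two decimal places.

S$108.36

PV(coupons) I = 2.92·e^(−0.0876·9/12)
I = 2.7343
F = (S − I)·e^(rT) = (103.47 − 2.7343) · e^(0.0876·10/12)
= 100.7357 · e^0.073000 = 100.7357 × 1.075731 = S$108.36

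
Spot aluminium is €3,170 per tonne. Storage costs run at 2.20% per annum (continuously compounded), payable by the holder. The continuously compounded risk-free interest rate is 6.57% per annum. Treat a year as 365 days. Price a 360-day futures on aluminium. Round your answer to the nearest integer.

Net carry = r + u − y = 0.0657 + 0.0220 − 0.0000 = 0.0877
F = S·e^((r+u−y)T) = 3170 · e^(0.0877 × 360/365) = 3170 · e^0.086499
= 3170 × 1.090350 = €3,456 per tonne

€3,456 per tonne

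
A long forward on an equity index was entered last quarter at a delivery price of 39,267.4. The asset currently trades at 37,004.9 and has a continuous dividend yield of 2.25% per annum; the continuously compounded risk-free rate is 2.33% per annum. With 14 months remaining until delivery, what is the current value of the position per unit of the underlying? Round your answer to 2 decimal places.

-2168.20

Current fair forward for the remaining 14 months: F = S·e^((r − q)·T), (r − q) = 0.0233 − 0.0225 = 0.0008
F = 37004.9 · e^(0.0008 × 14/12) = 37004.9 × 1.00093377 = 37039.4541
Value of long forward = (F − K)·e^(−rT) = (37039.4541 − 39267.4) · e^(−0.0233·14/12)
= -2227.9459 × 0.97318281 = -2168.20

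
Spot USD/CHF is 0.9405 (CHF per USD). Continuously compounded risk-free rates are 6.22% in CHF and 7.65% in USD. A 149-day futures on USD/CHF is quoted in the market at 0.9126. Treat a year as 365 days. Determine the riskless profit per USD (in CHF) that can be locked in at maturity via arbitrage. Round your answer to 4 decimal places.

0.0224 per USD (in CHF)

Fair futures: F* = S·e^(carry·T), with carry = (r_CHF − r_USD) = 0.0622 − 0.0765 = -0.0143
F* = 0.9405 · e^(-0.0143 × 149/365) = 0.9405 · e^-0.005838 = 0.9405 × 0.994179 = 0.9350
Market 0.9126 < fair 0.9350: forward underpriced → reverse cash-and-carry (short spot, go long the forward).
At maturity, profit = |F_mkt − F*| = |0.9126 − 0.9350| = 0.0224 per USD (in CHF)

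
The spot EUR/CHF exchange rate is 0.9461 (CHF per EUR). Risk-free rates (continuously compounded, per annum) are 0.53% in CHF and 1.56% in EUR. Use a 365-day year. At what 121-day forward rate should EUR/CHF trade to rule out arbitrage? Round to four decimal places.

F = S·e^((r_CHF − r_EUR)T) = 0.9461 · e^((0.0053 − 0.0156) × 121/365)
= 0.9461 · e^-0.003415 = 0.9461 × 0.996591
F = 0.9429 CHF per EUR

0.9429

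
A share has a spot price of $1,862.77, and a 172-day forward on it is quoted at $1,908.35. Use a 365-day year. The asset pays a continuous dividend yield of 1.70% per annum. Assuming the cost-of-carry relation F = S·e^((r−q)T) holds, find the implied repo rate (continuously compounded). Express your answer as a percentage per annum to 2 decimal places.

6.83%

From F = S·e^((r−q)T): (r − q) = ln(F/S)/T
ln(1908.35/1862.77) = ln(1.024469) = 0.024174
(r − q) = 0.024174 / (172/365) = 0.051299
r = ln(F/S)/T + q = 0.051299 + 0.0170 = 0.068299
r = 6.83%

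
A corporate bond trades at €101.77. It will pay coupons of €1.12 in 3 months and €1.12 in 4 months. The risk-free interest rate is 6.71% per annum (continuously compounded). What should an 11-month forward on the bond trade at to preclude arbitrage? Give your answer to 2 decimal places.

€105.89

PV(coupons) I = 1.12·e^(−0.0671·3/12) + 1.12·e^(−0.0671·4/12)
I = 1.1014 + 1.0952 = 2.1966
F = (S − I)·e^(rT) = (101.77 − 2.1966) · e^(0.0671·11/12)
= 99.5734 · e^0.061508 = 99.5734 × 1.063439 = €105.89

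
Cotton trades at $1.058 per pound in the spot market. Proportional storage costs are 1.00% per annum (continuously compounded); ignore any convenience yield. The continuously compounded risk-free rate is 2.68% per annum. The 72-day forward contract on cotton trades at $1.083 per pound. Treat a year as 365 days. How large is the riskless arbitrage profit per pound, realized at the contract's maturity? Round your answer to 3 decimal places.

Fair forward: F* = S·e^(carry·T), with carry = (r + u) = 0.0268 + 0.0100 = 0.0368
F* = 1.058 · e^(0.0368 × 72/365) = 1.058 · e^0.007259 = 1.058 × 1.007285 = $1.0657
Market $1.083 > fair $1.0657: forward overpriced → cash-and-carry (buy spot, short the forward).
At maturity, profit = |F_mkt − F*| = |1.083 − 1.0657| = $0.017 per pound

$0.017 per pound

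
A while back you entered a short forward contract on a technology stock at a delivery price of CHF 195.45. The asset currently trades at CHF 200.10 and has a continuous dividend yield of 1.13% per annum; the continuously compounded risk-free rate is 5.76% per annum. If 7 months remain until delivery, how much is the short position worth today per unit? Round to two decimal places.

Current fair forward for the remaining 7 months: F = S·e^((r − q)·T), (r − q) = 0.0576 − 0.0113 = 0.0463
F = 200.10 · e^(0.0463 × 7/12) = 200.10 × 1.027376 = 205.5779
Value of long forward = (F − K)·e^(−rT) = (205.5779 − 195.45) · e^(−0.0576·7/12)
= 10.1279 × 0.966958 = 9.79
Short position value = −(long value) = -CHF 9.79

-CHF 9.79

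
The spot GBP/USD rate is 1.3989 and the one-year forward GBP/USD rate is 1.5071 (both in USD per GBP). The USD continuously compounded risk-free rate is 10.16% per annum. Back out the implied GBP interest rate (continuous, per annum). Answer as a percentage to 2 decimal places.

2.71%

F = S·e^((r_USD − r_GBP)T) ⇒ r_GBP = r_USD − ln(F/S)/T
ln(1.5071/1.3989) = 0.074501; /(12/12) = 0.074501
r_GBP = 0.1016 − 0.074501 = 0.027099
r_GBP = 2.71%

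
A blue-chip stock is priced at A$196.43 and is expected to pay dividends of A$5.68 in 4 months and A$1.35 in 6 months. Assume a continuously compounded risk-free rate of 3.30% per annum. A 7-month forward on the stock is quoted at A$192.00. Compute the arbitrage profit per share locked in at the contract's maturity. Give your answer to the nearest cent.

PV(dividends) I = 5.68·e^(−0.0330·4/12) + 1.35·e^(−0.0330·6/12) = 6.9458
Fair forward F* = (S − I)·e^(rT) = (196.43 − 6.9458)·e^0.019250 = 189.4842 × 1.019436 = 193.1670
Market A$192.00 < fair 193.1670: forward underpriced → reverse cash-and-carry (short the stock, invest proceeds at r, pay the dividends, go long the forward).
Profit at T = |F_mkt − F*| = |192.00 − 193.1670| = A$1.17 per share

A$1.17 per share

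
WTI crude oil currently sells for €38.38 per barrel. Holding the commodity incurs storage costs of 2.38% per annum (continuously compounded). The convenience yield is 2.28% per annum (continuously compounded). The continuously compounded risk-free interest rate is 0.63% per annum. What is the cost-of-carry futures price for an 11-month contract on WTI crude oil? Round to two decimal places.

€38.64 per barrel

Net carry = r + u − y = 0.0063 + 0.0238 − 0.0228 = 0.0073
F = S·e^((r+u−y)T) = 38.38 · e^(0.0073 × 11/12) = 38.38 · e^0.006692
= 38.38 × 1.006714 = €38.64 per barrel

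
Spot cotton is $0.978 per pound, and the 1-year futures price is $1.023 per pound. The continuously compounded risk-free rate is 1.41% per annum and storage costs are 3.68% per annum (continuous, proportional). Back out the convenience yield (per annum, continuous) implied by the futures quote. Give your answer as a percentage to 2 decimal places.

F = S·e^((r+u−y)T) ⇒ (r+u−y) = ln(F/S)/T
ln(1.023/0.978) = 0.044985; /T ⇒ 0.044985
y = r + u − ln(F/S)/T = 0.0141 + 0.0368 − 0.044985 = 0.005915
y = 0.59%

0.59%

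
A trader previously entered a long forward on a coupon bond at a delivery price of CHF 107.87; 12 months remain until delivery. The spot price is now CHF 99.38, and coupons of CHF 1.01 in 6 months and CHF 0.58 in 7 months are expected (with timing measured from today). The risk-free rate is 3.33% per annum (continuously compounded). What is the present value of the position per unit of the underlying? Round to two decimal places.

PV(remaining coupons) I = 1.01·e^(−0.0333·6/12) + 0.58·e^(−0.0333·7/12) = 1.5622
Current forward F = (S − I)·e^(rT) = (99.38 − 1.5622)·e^(0.0333·12/12) = 97.8178 × 1.033861 = 101.1300
Value (long) = (F − K)·e^(−rT) = (101.1300 − 107.87) × 0.967248 = -6.5193
Value = -CHF 6.52

-CHF 6.52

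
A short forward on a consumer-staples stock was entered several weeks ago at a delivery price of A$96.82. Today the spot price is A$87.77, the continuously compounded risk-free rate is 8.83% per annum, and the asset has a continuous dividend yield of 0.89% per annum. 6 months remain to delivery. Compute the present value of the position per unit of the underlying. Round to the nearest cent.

A$5.26

Current fair forward for the remaining 6 months: F = S·e^((r − q)·T), (r − q) = 0.0883 − 0.0089 = 0.0794
F = 87.77 · e^(0.0794 × 6/12) = 87.77 × 1.040499 = 91.3246
Value of long forward = (F − K)·e^(−rT) = (91.3246 − 96.82) · e^(−0.0883·6/12)
= -5.4954 × 0.956810 = -5.26
Short position value = −(long value) = A$5.26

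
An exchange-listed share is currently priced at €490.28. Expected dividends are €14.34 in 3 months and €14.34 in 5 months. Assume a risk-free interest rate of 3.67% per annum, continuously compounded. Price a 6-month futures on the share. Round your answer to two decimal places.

PV(dividends) I = 14.34·e^(−0.0367·3/12) + 14.34·e^(−0.0367·5/12)
I = 14.2090 + 14.1224 = 28.3314
F = (S − I)·e^(rT) = (490.28 − 28.3314) · e^(0.0367·6/12)
= 461.9486 · e^0.018350 = 461.9486 × 1.018519 = €470.50

€470.50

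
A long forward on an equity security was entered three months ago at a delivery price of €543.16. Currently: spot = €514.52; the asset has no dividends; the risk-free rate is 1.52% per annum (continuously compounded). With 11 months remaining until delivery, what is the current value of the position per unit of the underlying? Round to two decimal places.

-€21.12

Current fair forward for the remaining 11 months: F = S·e^(r·T), r = 0.0152
F = 514.52 · e^(0.0152 × 11/12) = 514.52 × 1.014031 = 521.7392
Value of long forward = (F − K)·e^(−rT) = (521.7392 − 543.16) · e^(−0.0152·11/12)
= -21.4208 × 0.986163 = -21.12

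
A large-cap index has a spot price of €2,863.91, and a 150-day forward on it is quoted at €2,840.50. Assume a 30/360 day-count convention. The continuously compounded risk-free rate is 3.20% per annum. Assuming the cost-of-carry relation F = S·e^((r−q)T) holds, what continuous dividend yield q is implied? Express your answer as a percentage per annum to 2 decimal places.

From F = S·e^((r−q)T): (r − q) = ln(F/S)/T
ln(2840.50/2863.91) = ln(0.991826) = -0.008208
(r − q) = -0.008208 / (150/360) = -0.019699
q = r − ln(F/S)/T = 0.0320 + 0.019699 = 0.051699
q = 5.17%

5.17%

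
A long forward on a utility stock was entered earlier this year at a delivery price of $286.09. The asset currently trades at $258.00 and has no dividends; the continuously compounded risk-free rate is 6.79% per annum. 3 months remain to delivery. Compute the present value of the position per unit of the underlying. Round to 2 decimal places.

-$23.27

Current fair forward for the remaining 3 months: F = S·e^(r·T), r = 0.0679
F = 258.00 · e^(0.0679 × 3/12) = 258.00 × 1.017120 = 262.4170
Value of long forward = (F − K)·e^(−rT) = (262.4170 − 286.09) · e^(−0.0679·3/12)
= -23.6730 × 0.983168 = -23.27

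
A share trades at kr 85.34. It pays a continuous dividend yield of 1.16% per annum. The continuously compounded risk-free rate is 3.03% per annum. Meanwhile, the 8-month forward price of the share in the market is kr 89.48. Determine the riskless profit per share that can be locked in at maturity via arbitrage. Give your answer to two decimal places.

Fair forward: F* = S·e^(carry·T), with carry = (r − q) = 0.0303 − 0.0116 = 0.0187
F* = 85.34 · e^(0.0187 × 8/12) = 85.34 · e^0.012467 = 85.34 × 1.012545 = kr 86.4106
Market kr 89.48 > fair kr 86.4106: forward overpriced → cash-and-carry (buy spot, short the forward).
At maturity, profit = |F_mkt − F*| = |89.48 − 86.4106| = kr 3.07 per share

kr 3.07 per share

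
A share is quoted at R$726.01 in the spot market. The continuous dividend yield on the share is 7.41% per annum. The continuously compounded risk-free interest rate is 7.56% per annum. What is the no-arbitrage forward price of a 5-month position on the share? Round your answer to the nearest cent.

R$726.46

F = S·e^((r − q)T) = 726.01 · e^((0.0756 − 0.0741) × 5/12)
= 726.01 · e^0.000625 = 726.01 × 1.000625
F = R$726.46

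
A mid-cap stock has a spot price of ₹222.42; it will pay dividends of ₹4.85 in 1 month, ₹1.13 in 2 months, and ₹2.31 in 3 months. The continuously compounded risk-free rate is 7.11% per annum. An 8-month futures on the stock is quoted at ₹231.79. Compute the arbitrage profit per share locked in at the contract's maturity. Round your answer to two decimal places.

PV(dividends) I = 4.85·e^(−0.0711·1/12) + 1.13·e^(−0.0711·2/12) + 2.31·e^(−0.0711·3/12) = 8.2073
Fair futures F* = (S − I)·e^(rT) = (222.42 − 8.2073)·e^0.047400 = 214.2127 × 1.048541 = 224.6108
Market ₹231.79 > fair 224.6108: forward overpriced → cash-and-carry (borrow at r, buy the stock and collect the dividends, short the forward).
Profit at T = |F_mkt − F*| = |231.79 − 224.6108| = ₹7.18 per share

₹7.18 per share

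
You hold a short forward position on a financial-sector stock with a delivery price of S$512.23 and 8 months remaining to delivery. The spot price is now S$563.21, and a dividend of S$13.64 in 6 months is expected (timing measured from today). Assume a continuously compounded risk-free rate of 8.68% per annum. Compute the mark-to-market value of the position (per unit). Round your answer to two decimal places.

PV(remaining dividends) I = 13.64·e^(−0.0868·6/12) = 13.0607
Current forward F = (S − I)·e^(rT) = (563.21 − 13.0607)·e^(0.0868·8/12) = 550.1493 × 1.059574 = 582.9239
Value (long) = (F − K)·e^(−rT) = (582.9239 − 512.23) × 0.943776 = 66.7192
Short position value = −(long value) = -S$66.72

-S$66.72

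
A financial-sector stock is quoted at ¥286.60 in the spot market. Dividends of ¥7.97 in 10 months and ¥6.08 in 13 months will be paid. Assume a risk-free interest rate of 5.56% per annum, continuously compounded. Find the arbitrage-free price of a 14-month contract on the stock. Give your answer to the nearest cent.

¥291.58

PV(dividends) I = 7.97·e^(−0.0556·10/12) + 6.08·e^(−0.0556·13/12)
I = 7.6091 + 5.7246 = 13.3337
F = (S − I)·e^(rT) = (286.60 − 13.3337) · e^(0.0556·14/12)
= 273.2663 · e^0.064867 = 273.2663 × 1.067017 = ¥291.58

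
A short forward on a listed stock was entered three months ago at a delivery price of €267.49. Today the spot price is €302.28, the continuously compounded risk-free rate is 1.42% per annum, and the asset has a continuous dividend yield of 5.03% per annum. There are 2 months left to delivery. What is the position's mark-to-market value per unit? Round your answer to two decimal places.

Current fair forward for the remaining 2 months: F = S·e^((r − q)·T), (r − q) = 0.0142 − 0.0503 = -0.0361
F = 302.28 · e^(-0.0361 × 2/12) = 302.28 × 0.994001 = 300.4666
Value of long forward = (F − K)·e^(−rT) = (300.4666 − 267.49) · e^(−0.0142·2/12)
= 32.9766 × 0.997636 = 32.90
Short position value = −(long value) = -€32.90

-€32.90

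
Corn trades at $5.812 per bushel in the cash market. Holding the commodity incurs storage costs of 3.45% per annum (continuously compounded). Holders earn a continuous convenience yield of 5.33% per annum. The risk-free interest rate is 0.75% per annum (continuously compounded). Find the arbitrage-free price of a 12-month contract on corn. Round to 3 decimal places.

$5.747 per bushel

Net carry = r + u − y = 0.0075 + 0.0345 − 0.0533 = -0.0113
F = S·e^((r+u−y)T) = 5.812 · e^(-0.0113 × 12/12) = 5.812 · e^-0.011300
= 5.812 × 0.988764 = $5.747 per bushel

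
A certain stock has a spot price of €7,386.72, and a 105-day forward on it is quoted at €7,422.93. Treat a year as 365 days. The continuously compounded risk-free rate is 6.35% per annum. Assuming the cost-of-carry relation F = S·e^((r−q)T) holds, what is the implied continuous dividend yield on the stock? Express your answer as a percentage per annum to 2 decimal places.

4.65%

From F = S·e^((r−q)T): (r − q) = ln(F/S)/T
ln(7422.93/7386.72) = ln(1.004902) = 0.004890
(r − q) = 0.004890 / (105/365) = 0.016999
q = r − ln(F/S)/T = 0.0635 − 0.016999 = 0.046501
q = 4.65%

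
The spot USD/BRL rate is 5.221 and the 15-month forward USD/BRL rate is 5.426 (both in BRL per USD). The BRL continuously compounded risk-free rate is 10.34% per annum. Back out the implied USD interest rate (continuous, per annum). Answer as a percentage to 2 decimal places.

F = S·e^((r_BRL − r_USD)T) ⇒ r_USD = r_BRL − ln(F/S)/T
ln(5.426/5.221) = 0.038513; /(15/12) = 0.030810
r_USD = 0.1034 − 0.030810 = 0.072590
r_USD = 7.26%

7.26%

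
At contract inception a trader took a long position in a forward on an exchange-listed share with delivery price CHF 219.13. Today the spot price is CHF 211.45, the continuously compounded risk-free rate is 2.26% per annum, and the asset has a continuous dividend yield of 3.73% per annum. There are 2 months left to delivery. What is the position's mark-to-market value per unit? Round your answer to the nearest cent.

-CHF 8.17

Current fair forward for the remaining 2 months: F = S·e^((r − q)·T), (r − q) = 0.0226 − 0.0373 = -0.0147
F = 211.45 · e^(-0.0147 × 2/12) = 211.45 × 0.997553 = 210.9326
Value of long forward = (F − K)·e^(−rT) = (210.9326 − 219.13) · e^(−0.0226·2/12)
= -8.1974 × 0.996240 = -8.17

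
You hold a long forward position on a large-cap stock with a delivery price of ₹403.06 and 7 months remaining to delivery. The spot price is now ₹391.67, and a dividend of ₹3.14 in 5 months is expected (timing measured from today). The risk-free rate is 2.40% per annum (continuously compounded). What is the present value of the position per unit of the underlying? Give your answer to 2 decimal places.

PV(remaining dividends) I = 3.14·e^(−0.0240·5/12) = 3.1088
Current forward F = (S − I)·e^(rT) = (391.67 − 3.1088)·e^(0.0240·7/12) = 388.5612 × 1.014098 = 394.0391
Value (long) = (F − K)·e^(−rT) = (394.0391 − 403.06) × 0.986098 = -8.8955
Value = -₹8.90

-₹8.90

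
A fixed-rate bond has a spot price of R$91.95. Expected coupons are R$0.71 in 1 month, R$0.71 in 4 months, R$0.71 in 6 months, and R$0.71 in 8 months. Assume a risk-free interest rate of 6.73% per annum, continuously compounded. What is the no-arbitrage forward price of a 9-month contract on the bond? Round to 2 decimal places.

R$93.80

PV(coupons) I = 0.71·e^(−0.0673·1/12) + 0.71·e^(−0.0673·4/12) + 0.71·e^(−0.0673·6/12) + 0.71·e^(−0.0673·8/12)
I = 0.7060 + 0.6942 + 0.6865 + 0.6788 = 2.7655
F = (S − I)·e^(rT) = (91.95 − 2.7655) · e^(0.0673·9/12)
= 89.1845 · e^0.050475 = 89.1845 × 1.051771 = R$93.80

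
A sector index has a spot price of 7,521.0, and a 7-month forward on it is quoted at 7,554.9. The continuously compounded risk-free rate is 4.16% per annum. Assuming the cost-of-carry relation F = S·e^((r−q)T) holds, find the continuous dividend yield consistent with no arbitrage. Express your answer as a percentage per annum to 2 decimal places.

From F = S·e^((r−q)T): (r − q) = ln(F/S)/T
ln(7554.9/7521.0) = ln(1.004507) = 0.004497
(r − q) = 0.004497 / (7/12) = 0.007709
q = r − ln(F/S)/T = 0.0416 − 0.007709 = 0.033891
q = 3.39%

3.39%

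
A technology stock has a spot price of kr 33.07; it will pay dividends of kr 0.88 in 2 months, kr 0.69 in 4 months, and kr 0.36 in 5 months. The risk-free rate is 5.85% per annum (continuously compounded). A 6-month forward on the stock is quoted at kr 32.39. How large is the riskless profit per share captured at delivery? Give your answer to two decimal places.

PV(dividends) I = 0.88·e^(−0.0585·2/12) + 0.69·e^(−0.0585·4/12) + 0.36·e^(−0.0585·5/12) = 1.8995
Fair forward F* = (S − I)·e^(rT) = (33.07 − 1.8995)·e^0.029250 = 31.1705 × 1.029682 = 32.0957
Market kr 32.39 > fair 32.0957: forward overpriced → cash-and-carry (borrow at r, buy the stock and collect the dividends, short the forward).
Profit at T = |F_mkt − F*| = |32.39 − 32.0957| = kr 0.29 per share

kr 0.29 per share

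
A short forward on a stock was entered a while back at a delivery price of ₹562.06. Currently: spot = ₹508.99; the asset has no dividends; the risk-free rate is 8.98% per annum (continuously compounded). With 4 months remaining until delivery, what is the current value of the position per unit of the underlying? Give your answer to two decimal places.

₹36.49

Current fair forward for the remaining 4 months: F = S·e^(r·T), r = 0.0898
F = 508.99 · e^(0.0898 × 4/12) = 508.99 × 1.030386 = 524.4562
Value of long forward = (F − K)·e^(−rT) = (524.4562 − 562.06) · e^(−0.0898·4/12)
= -37.6038 × 0.970510 = -36.49
Short position value = −(long value) = ₹36.49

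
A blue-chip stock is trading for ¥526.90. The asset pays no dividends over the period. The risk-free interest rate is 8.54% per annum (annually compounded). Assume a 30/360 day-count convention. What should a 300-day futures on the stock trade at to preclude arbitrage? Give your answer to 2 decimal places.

¥564.14

F = S · (1+r)^T
= 526.90 × 1.070676
F = ¥564.14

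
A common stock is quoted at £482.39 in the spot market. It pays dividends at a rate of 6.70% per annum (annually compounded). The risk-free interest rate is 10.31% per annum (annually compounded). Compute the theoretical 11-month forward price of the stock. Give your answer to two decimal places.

£497.33

F = S · (1+r)^T / (1+q)^T
= 482.39 × 1.094117 / 1.061249 = 482.39 × 1.030971
F = £497.33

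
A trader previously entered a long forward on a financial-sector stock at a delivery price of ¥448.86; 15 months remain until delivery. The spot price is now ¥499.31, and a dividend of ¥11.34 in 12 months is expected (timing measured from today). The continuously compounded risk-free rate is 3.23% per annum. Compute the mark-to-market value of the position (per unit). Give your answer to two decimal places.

¥57.23

PV(remaining dividends) I = 11.34·e^(−0.0323·12/12) = 10.9796
Current forward F = (S − I)·e^(rT) = (499.31 − 10.9796)·e^(0.0323·15/12) = 488.3304 × 1.041201 = 508.4501
Value (long) = (F − K)·e^(−rT) = (508.4501 − 448.86) × 0.960429 = 57.2321
Value = ¥57.23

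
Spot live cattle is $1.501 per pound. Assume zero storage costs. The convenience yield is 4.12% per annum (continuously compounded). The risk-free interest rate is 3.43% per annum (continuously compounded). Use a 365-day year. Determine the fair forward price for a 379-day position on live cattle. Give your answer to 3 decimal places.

$1.490 per pound

Net carry = r + u − y = 0.0343 + 0.0000 − 0.0412 = -0.0069
F = S·e^((r+u−y)T) = 1.501 · e^(-0.0069 × 379/365) = 1.501 · e^-0.007165
= 1.501 × 0.992861 = $1.490 per pound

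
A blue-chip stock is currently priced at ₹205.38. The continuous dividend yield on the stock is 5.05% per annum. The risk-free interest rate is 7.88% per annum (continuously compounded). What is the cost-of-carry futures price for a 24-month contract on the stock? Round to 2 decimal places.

F = S·e^((r − q)T) = 205.38 · e^((0.0788 − 0.0505) × 24/12)
= 205.38 · e^0.056600 = 205.38 × 1.058232
F = ₹217.34

₹217.34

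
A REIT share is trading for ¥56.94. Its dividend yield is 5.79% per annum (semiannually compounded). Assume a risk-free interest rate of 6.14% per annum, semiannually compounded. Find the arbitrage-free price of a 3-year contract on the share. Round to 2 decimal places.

¥57.52

F = S · (1+r/2)^(2T) / (1+q/2)^(2T)
= 56.94 × 1.198930 / 1.186767 = 56.94 × 1.010249
F = ¥57.52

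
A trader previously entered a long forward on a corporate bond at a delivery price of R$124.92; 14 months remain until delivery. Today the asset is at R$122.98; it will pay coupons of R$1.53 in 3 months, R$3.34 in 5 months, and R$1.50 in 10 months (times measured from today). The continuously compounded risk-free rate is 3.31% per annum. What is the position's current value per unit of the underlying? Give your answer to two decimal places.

PV(remaining coupons) I = 1.53·e^(−0.0331·3/12) + 3.34·e^(−0.0331·5/12) + 1.50·e^(−0.0331·10/12) = 6.2708
Current forward F = (S − I)·e^(rT) = (122.98 − 6.2708)·e^(0.0331·14/12) = 116.7092 × 1.039372 = 121.3043
Value (long) = (F − K)·e^(−rT) = (121.3043 − 124.92) × 0.962119 = -3.4787
Value = -R$3.48

-R$3.48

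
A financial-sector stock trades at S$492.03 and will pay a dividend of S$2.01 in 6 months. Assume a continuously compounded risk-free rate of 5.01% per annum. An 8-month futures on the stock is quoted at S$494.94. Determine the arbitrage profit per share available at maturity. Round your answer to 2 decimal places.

PV(dividends) I = 2.01·e^(−0.0501·6/12) = 1.9603
Fair futures F* = (S − I)·e^(rT) = (492.03 − 1.9603)·e^0.033400 = 490.0697 × 1.033964 = 506.7144
Market S$494.94 < fair 506.7144: forward underpriced → reverse cash-and-carry (short the stock, invest proceeds at r, pay the dividends, go long the forward).
Profit at T = |F_mkt − F*| = |494.94 − 506.7144| = S$11.77 per share

S$11.77 per share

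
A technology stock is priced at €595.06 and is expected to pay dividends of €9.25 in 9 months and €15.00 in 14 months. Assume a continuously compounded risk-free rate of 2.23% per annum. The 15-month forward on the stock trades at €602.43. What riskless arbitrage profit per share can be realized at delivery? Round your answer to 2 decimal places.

€14.93 per share

PV(dividends) I = 9.25·e^(−0.0223·9/12) + 15.00·e^(−0.0223·14/12) = 23.7114
Fair forward F* = (S − I)·e^(rT) = (595.06 − 23.7114)·e^0.027875 = 571.3486 × 1.028267 = 587.4989
Market €602.43 > fair 587.4989: forward overpriced → cash-and-carry (borrow at r, buy the stock and collect the dividends, short the forward).
Profit at T = |F_mkt − F*| = |602.43 − 587.4989| = €14.93 per share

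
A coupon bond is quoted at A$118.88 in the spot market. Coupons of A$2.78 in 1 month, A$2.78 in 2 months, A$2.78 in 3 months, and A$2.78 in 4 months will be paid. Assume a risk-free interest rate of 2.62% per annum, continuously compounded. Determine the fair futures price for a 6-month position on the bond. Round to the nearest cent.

PV(coupons) I = 2.78·e^(−0.0262·1/12) + 2.78·e^(−0.0262·2/12) + 2.78·e^(−0.0262·3/12) + 2.78·e^(−0.0262·4/12)
I = 2.7739 + 2.7679 + 2.7619 + 2.7558 = 11.0595
F = (S − I)·e^(rT) = (118.88 − 11.0595) · e^(0.0262·6/12)
= 107.8205 · e^0.013100 = 107.8205 × 1.013186 = A$109.24

A$109.24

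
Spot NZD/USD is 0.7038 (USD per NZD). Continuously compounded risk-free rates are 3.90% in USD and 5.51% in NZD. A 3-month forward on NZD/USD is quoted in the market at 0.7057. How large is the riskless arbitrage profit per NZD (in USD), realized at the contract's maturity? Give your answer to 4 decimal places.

0.0047 per NZD (in USD)

Fair forward: F* = S·e^(carry·T), with carry = (r_USD − r_NZD) = 0.0390 − 0.0551 = -0.0161
F* = 0.7038 · e^(-0.0161 × 3/12) = 0.7038 · e^-0.004025 = 0.7038 × 0.995983 = 0.7010
Market 0.7057 > fair 0.7010: forward overpriced → cash-and-carry (buy spot, short the forward).
At maturity, profit = |F_mkt − F*| = |0.7057 − 0.7010| = 0.0047 per NZD (in USD)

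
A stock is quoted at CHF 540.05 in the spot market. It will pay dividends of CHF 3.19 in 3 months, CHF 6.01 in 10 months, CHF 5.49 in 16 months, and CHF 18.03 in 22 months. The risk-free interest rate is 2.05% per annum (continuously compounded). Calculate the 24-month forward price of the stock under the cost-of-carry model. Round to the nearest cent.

CHF 529.53

PV(dividends) I = 3.19·e^(−0.0205·3/12) + 6.01·e^(−0.0205·10/12) + 5.49·e^(−0.0205·16/12) + 18.03·e^(−0.0205·22/12)
I = 3.1737 + 5.9082 + 5.3420 + 17.3649 = 31.7888
F = (S − I)·e^(rT) = (540.05 − 31.7888) · e^(0.0205·24/12)
= 508.2612 · e^0.041000 = 508.2612 × 1.041852 = CHF 529.53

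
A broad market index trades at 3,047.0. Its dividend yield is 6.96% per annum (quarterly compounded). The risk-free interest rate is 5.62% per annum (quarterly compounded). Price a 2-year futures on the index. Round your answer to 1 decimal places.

2,967.7

F = S · (1+r/4)^(4T) / (1+q/4)^(4T)
= 3047.0 × 1.118085 / 1.147979 = 3047.0 × 0.973959
F = 2,967.7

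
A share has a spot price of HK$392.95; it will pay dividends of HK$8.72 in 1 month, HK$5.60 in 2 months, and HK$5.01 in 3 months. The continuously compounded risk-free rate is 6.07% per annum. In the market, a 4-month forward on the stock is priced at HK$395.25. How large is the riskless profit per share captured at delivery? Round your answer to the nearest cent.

PV(dividends) I = 8.72·e^(−0.0607·1/12) + 5.60·e^(−0.0607·2/12) + 5.01·e^(−0.0607·3/12) = 19.1542
Fair forward F* = (S − I)·e^(rT) = (392.95 − 19.1542)·e^0.020233 = 373.7958 × 1.020439 = 381.4358
Market HK$395.25 > fair 381.4358: forward overpriced → cash-and-carry (borrow at r, buy the stock and collect the dividends, short the forward).
Profit at T = |F_mkt − F*| = |395.25 − 381.4358| = HK$13.81 per share

HK$13.81 per share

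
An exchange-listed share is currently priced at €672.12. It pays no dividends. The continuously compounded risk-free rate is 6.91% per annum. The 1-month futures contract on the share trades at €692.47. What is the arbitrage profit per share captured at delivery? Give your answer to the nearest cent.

Fair futures: F* = S·e^(carry·T), with carry = r = 0.0691
F* = 672.12 · e^(0.0691 × 1/12) = 672.12 · e^0.005758 = 672.12 × 1.005775 = €676.0015
Market €692.47 > fair €676.0015: forward overpriced → cash-and-carry (buy spot, short the forward).
At maturity, profit = |F_mkt − F*| = |692.47 − 676.0015| = €16.47 per share

€16.47 per share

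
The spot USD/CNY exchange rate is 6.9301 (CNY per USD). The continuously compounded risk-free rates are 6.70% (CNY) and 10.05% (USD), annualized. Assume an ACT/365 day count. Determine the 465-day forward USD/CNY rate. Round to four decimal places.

6.6406

F = S·e^((r_CNY − r_USD)T) = 6.9301 · e^((0.0670 − 0.1005) × 465/365)
= 6.9301 · e^-0.042678 = 6.9301 × 0.958220
F = 6.6406 CNY per USD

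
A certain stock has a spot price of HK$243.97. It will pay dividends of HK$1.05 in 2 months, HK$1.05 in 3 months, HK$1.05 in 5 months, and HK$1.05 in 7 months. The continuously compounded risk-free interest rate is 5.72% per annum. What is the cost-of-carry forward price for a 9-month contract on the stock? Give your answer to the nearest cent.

PV(dividends) I = 1.05·e^(−0.0572·2/12) + 1.05·e^(−0.0572·3/12) + 1.05·e^(−0.0572·5/12) + 1.05·e^(−0.0572·7/12)
I = 1.0400 + 1.0351 + 1.0253 + 1.0155 = 4.1159
F = (S − I)·e^(rT) = (243.97 − 4.1159) · e^(0.0572·9/12)
= 239.8541 · e^0.042900 = 239.8541 × 1.043834 = HK$250.37

HK$250.37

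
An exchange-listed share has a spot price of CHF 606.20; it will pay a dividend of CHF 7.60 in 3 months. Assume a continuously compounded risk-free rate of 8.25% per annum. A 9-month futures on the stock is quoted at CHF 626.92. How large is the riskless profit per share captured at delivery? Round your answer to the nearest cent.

CHF 10.05 per share

PV(dividends) I = 7.60·e^(−0.0825·3/12) = 7.4449
Fair futures F* = (S − I)·e^(rT) = (606.20 − 7.4449)·e^0.061875 = 598.7551 × 1.063829 = 636.9730
Market CHF 626.92 < fair 636.9730: forward underpriced → reverse cash-and-carry (short the stock, invest proceeds at r, pay the dividends, go long the forward).
Profit at T = |F_mkt − F*| = |626.92 − 636.9730| = CHF 10.05 per share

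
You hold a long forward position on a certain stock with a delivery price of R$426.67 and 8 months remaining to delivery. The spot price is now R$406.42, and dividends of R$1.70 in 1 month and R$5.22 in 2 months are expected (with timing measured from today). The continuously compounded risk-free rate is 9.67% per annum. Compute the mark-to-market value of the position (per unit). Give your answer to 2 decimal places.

-R$0.43

PV(remaining dividends) I = 1.70·e^(−0.0967·1/12) + 5.22·e^(−0.0967·2/12) = 6.8229
Current forward F = (S − I)·e^(rT) = (406.42 − 6.8229)·e^(0.0967·8/12) = 399.5971 × 1.066590 = 426.2063
Value (long) = (F − K)·e^(−rT) = (426.2063 − 426.67) × 0.937567 = -0.4347
Value = -R$0.43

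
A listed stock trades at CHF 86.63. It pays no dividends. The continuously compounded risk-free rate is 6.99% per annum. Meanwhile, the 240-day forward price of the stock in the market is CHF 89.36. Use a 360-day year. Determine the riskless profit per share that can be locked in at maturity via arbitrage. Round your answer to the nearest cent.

Fair forward: F* = S·e^(carry·T), with carry = r = 0.0699
F* = 86.63 · e^(0.0699 × 240/360) = 86.63 · e^0.046600 = 86.63 × 1.047703 = CHF 90.7625
Market CHF 89.36 < fair CHF 90.7625: forward underpriced → reverse cash-and-carry (short spot, go long the forward).
At maturity, profit = |F_mkt − F*| = |89.36 − 90.7625| = CHF 1.40 per share

CHF 1.40 per share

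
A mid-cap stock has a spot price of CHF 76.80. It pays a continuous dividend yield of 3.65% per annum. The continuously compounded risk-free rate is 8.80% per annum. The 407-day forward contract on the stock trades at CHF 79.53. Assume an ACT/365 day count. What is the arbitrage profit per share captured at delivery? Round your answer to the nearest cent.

CHF 1.81 per share

Fair forward: F* = S·e^(carry·T), with carry = (r − q) = 0.0880 − 0.0365 = 0.0515
F* = 76.80 · e^(0.0515 × 407/365) = 76.80 · e^0.057426 = 76.80 × 1.059107 = CHF 81.3394
Market CHF 79.53 < fair CHF 81.3394: forward underpriced → reverse cash-and-carry (short spot, go long the forward).
At maturity, profit = |F_mkt − F*| = |79.53 − 81.3394| = CHF 1.81 per share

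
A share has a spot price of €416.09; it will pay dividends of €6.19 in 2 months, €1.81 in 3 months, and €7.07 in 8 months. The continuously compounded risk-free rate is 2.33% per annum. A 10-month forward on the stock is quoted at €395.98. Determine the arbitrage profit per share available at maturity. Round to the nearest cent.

PV(dividends) I = 6.19·e^(−0.0233·2/12) + 1.81·e^(−0.0233·3/12) + 7.07·e^(−0.0233·8/12) = 14.9265
Fair forward F* = (S − I)·e^(rT) = (416.09 − 14.9265)·e^0.019417 = 401.1635 × 1.019607 = 409.0291
Market €395.98 < fair 409.0291: forward underpriced → reverse cash-and-carry (short the stock, invest proceeds at r, pay the dividends, go long the forward).
Profit at T = |F_mkt − F*| = |395.98 − 409.0291| = €13.05 per share

€13.05 per share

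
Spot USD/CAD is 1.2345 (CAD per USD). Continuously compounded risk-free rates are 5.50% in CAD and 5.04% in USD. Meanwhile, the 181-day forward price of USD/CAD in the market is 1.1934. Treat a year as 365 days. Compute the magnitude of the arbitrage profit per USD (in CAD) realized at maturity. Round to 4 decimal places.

Fair forward: F* = S·e^(carry·T), with carry = (r_CAD − r_USD) = 0.0550 − 0.0504 = 0.0046
F* = 1.2345 · e^(0.0046 × 181/365) = 1.2345 · e^0.002281 = 1.2345 × 1.002284 = 1.2373
Market 1.1934 < fair 1.2373: forward underpriced → reverse cash-and-carry (short spot, go long the forward).
At maturity, profit = |F_mkt − F*| = |1.1934 − 1.2373| = 0.0439 per USD (in CAD)

0.0439 per USD (in CAD)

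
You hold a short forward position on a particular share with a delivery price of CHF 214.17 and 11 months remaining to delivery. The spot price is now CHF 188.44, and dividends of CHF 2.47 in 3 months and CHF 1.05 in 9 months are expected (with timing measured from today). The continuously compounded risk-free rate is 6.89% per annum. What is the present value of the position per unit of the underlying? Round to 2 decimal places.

CHF 16.05

PV(remaining dividends) I = 2.47·e^(−0.0689·3/12) + 1.05·e^(−0.0689·9/12) = 3.4249
Current forward F = (S − I)·e^(rT) = (188.44 − 3.4249)·e^(0.0689·11/12) = 185.0151 × 1.065195 = 197.0772
Value (long) = (F − K)·e^(−rT) = (197.0772 − 214.17) × 0.938795 = -16.0466
Short position value = −(long value) = CHF 16.05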